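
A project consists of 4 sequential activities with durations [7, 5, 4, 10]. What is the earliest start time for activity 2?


Activity 2 starts after activities 1 through 1 complete.
Predecessor durations: [7]
ES = 7 = 7

7


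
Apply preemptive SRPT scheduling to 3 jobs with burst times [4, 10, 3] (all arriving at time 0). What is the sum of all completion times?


Since all jobs arrive at t=0, SRPT equals SPT ordering.
SPT order: [3, 4, 10]
Completion times:
  Job 1: p=3, C=3
  Job 2: p=4, C=7
  Job 3: p=10, C=17
Total completion time = 3 + 7 + 17 = 27

27


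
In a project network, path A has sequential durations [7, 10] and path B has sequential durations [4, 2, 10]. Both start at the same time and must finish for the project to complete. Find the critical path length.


Path A total = 7 + 10 = 17
Path B total = 4 + 2 + 10 = 16
Critical path = longest path = max(17, 16) = 17

17


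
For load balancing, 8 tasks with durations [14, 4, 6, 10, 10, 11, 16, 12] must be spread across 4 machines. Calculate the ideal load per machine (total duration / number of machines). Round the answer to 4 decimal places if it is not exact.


Total processing time = 14 + 4 + 6 + 10 + 10 + 11 + 16 + 12 = 83
Number of machines = 4
Ideal balanced load = 83 / 4 = 20.75

20.75


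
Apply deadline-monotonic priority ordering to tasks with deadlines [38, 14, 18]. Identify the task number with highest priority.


Sort tasks by relative deadline (ascending):
  Task 2: deadline = 14
  Task 3: deadline = 18
  Task 1: deadline = 38
Priority order (highest first): [2, 3, 1]
Highest priority task = 2

2


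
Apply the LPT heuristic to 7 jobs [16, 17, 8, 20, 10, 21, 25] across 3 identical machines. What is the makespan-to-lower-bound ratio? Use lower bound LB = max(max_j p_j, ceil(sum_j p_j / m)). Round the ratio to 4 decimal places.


LPT order: [25, 21, 20, 17, 16, 10, 8]
Machine loads after assignment: [43, 37, 37]
LPT makespan = 43
Lower bound = max(max_job, ceil(total/3)) = max(25, 39) = 39
Ratio = 43 / 39 = 1.1026

1.1026


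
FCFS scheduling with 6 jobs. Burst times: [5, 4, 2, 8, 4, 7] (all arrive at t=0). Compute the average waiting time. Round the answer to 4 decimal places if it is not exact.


FCFS order (as given): [5, 4, 2, 8, 4, 7]
Waiting times:
  Job 1: wait = 0
  Job 2: wait = 5
  Job 3: wait = 9
  Job 4: wait = 11
  Job 5: wait = 19
  Job 6: wait = 23
Sum of waiting times = 67
Average waiting time = 67/6 = 11.1667

11.1667


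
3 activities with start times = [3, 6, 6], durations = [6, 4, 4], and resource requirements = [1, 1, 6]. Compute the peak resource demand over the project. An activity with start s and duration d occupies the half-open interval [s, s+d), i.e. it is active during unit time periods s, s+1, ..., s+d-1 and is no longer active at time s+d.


Each activity i is active on [start_i, start_i + duration_i).
Compute total resource usage per time slot:
  t=0: active resources = [], total = 0
  t=1: active resources = [], total = 0
  t=2: active resources = [], total = 0
  t=3: active resources = [1], total = 1
  t=4: active resources = [1], total = 1
  t=5: active resources = [1], total = 1
  t=6: active resources = [1, 1, 6], total = 8
  t=7: active resources = [1, 1, 6], total = 8
  t=8: active resources = [1, 1, 6], total = 8
  t=9: active resources = [1, 6], total = 7
Peak resource demand = 8

8


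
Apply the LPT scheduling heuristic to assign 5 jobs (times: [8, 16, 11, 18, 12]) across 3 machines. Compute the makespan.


Sort jobs in decreasing order (LPT): [18, 16, 12, 11, 8]
Assign each job to the least loaded machine:
  Machine 1: jobs [18], load = 18
  Machine 2: jobs [16, 8], load = 24
  Machine 3: jobs [12, 11], load = 23
Makespan = max load = 24

24


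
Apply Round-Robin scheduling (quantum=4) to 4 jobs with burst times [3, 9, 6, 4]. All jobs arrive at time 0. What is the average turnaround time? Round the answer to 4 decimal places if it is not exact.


Time quantum = 4
Execution trace:
  J1 runs 3 units, time = 3
  J2 runs 4 units, time = 7
  J3 runs 4 units, time = 11
  J4 runs 4 units, time = 15
  J2 runs 4 units, time = 19
  J3 runs 2 units, time = 21
  J2 runs 1 units, time = 22
Finish times: [3, 22, 21, 15]
Average turnaround = 61/4 = 15.25

15.25


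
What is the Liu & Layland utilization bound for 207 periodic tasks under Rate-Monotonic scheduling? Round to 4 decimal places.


Compute 2^(1/207) = 1.0033541497
Subtract 1: 1.0033541497 - 1 = 0.0033541497
Multiply by n: 207 * 0.0033541497 = 0.6943089879
Round to 4 dp: 0.6943

0.6943


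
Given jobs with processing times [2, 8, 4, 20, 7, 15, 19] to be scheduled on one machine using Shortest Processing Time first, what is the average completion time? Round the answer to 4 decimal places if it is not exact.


Sort jobs by processing time (SPT order): [2, 4, 7, 8, 15, 19, 20]
Compute completion times sequentially:
  Job 1: processing = 2, completes at 2
  Job 2: processing = 4, completes at 6
  Job 3: processing = 7, completes at 13
  Job 4: processing = 8, completes at 21
  Job 5: processing = 15, completes at 36
  Job 6: processing = 19, completes at 55
  Job 7: processing = 20, completes at 75
Sum of completion times = 208
Average completion time = 208/7 = 29.7143

29.7143


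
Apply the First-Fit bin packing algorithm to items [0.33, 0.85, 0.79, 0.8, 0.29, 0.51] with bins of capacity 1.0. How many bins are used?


Place items sequentially using First-Fit:
  Item 0.33 -> new Bin 1
  Item 0.85 -> new Bin 2
  Item 0.79 -> new Bin 3
  Item 0.8 -> new Bin 4
  Item 0.29 -> Bin 1 (now 0.62)
  Item 0.51 -> new Bin 5
Total bins used = 5

5


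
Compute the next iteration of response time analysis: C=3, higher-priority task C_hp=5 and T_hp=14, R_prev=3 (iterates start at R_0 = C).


R_next = C + ceil(R_prev / T_hp) * C_hp
ceil(3 / 14) = ceil(0.2143) = 1
Interference = 1 * 5 = 5
R_next = 3 + 5 = 8

8


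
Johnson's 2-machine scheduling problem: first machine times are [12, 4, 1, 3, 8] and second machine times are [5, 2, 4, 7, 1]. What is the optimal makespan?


Apply Johnson's rule:
  Group 1 (a <= b): [(3, 1, 4), (4, 3, 7)]
  Group 2 (a > b): [(1, 12, 5), (2, 4, 2), (5, 8, 1)]
Optimal job order: [3, 4, 1, 2, 5]
Schedule:
  Job 3: M1 done at 1, M2 done at 5
  Job 4: M1 done at 4, M2 done at 12
  Job 1: M1 done at 16, M2 done at 21
  Job 2: M1 done at 20, M2 done at 23
  Job 5: M1 done at 28, M2 done at 29
Makespan = 29

29


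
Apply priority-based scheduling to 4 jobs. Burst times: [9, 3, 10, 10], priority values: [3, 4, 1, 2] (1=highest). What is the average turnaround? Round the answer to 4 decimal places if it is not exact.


Sort by priority (ascending = highest first):
Order: [(1, 10), (2, 10), (3, 9), (4, 3)]
Completion times:
  Priority 1, burst=10, C=10
  Priority 2, burst=10, C=20
  Priority 3, burst=9, C=29
  Priority 4, burst=3, C=32
Average turnaround = 91/4 = 22.75

22.75


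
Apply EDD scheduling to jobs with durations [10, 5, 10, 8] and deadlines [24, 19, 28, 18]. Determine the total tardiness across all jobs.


Sort by due date (EDD order): [(8, 18), (5, 19), (10, 24), (10, 28)]
Compute completion times and tardiness:
  Job 1: p=8, d=18, C=8, tardiness=max(0,8-18)=0
  Job 2: p=5, d=19, C=13, tardiness=max(0,13-19)=0
  Job 3: p=10, d=24, C=23, tardiness=max(0,23-24)=0
  Job 4: p=10, d=28, C=33, tardiness=max(0,33-28)=5
Total tardiness = 5

5


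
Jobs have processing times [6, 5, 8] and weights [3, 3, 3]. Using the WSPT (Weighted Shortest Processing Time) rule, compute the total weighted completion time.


Compute p/w ratios and sort ascending (WSPT): [(5, 3), (6, 3), (8, 3)]
Compute weighted completion times:
  Job (p=5,w=3): C=5, w*C=3*5=15
  Job (p=6,w=3): C=11, w*C=3*11=33
  Job (p=8,w=3): C=19, w*C=3*19=57
Total weighted completion time = 105

105


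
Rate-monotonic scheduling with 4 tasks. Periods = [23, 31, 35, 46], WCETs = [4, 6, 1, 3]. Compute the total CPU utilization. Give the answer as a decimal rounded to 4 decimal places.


Compute individual utilizations (exact fractions):
  Task 1: C/T = 4/23 (approx. 0.1739)
  Task 2: C/T = 6/31 (approx. 0.1935)
  Task 3: C/T = 1/35 (approx. 0.0286)
  Task 4: C/T = 3/46 (approx. 0.0652)
Total utilization U = 4/23 + 6/31 + 1/35 + 3/46 = 23021/49910
Rounded to 4 decimal places: U = 0.4613
RM (Liu & Layland) bound for 4 tasks = 0.756828; compare with U = 23021/49910 (approx. 0.461250)
U <= bound, so schedulable by RM sufficient condition.

0.4613


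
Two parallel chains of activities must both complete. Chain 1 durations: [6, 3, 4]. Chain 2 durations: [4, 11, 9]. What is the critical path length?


Path A total = 6 + 3 + 4 = 13
Path B total = 4 + 11 + 9 = 24
Critical path = longest path = max(13, 24) = 24

24


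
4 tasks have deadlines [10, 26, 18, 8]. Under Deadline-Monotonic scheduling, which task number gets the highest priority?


Sort tasks by relative deadline (ascending):
  Task 4: deadline = 8
  Task 1: deadline = 10
  Task 3: deadline = 18
  Task 2: deadline = 26
Priority order (highest first): [4, 1, 3, 2]
Highest priority task = 4

4


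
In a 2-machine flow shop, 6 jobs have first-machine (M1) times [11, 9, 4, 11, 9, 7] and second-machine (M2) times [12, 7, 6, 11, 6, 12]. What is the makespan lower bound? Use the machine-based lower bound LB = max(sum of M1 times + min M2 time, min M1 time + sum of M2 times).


LB1 = sum(M1 times) + min(M2 times) = 51 + 6 = 57
LB2 = min(M1 times) + sum(M2 times) = 4 + 54 = 58
Lower bound = max(LB1, LB2) = max(57, 58) = 58

58


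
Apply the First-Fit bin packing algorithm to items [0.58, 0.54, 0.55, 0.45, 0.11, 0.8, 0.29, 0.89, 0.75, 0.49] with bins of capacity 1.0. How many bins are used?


Place items sequentially using First-Fit:
  Item 0.58 -> new Bin 1
  Item 0.54 -> new Bin 2
  Item 0.55 -> new Bin 3
  Item 0.45 -> Bin 2 (now 0.99)
  Item 0.11 -> Bin 1 (now 0.69)
  Item 0.8 -> new Bin 4
  Item 0.29 -> Bin 1 (now 0.98)
  Item 0.89 -> new Bin 5
  Item 0.75 -> new Bin 6
  Item 0.49 -> new Bin 7
Total bins used = 7

7


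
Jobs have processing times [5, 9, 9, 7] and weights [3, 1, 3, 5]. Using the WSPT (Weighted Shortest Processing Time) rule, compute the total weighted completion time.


Compute p/w ratios and sort ascending (WSPT): [(7, 5), (5, 3), (9, 3), (9, 1)]
Compute weighted completion times:
  Job (p=7,w=5): C=7, w*C=5*7=35
  Job (p=5,w=3): C=12, w*C=3*12=36
  Job (p=9,w=3): C=21, w*C=3*21=63
  Job (p=9,w=1): C=30, w*C=1*30=30
Total weighted completion time = 164

164


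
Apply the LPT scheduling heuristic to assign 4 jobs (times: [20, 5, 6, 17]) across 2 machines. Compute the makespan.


Sort jobs in decreasing order (LPT): [20, 17, 6, 5]
Assign each job to the least loaded machine:
  Machine 1: jobs [20, 5], load = 25
  Machine 2: jobs [17, 6], load = 23
Makespan = max load = 25

25


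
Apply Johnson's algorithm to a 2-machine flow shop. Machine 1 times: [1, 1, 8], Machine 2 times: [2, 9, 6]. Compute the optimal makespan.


Apply Johnson's rule:
  Group 1 (a <= b): [(1, 1, 2), (2, 1, 9)]
  Group 2 (a > b): [(3, 8, 6)]
Optimal job order: [1, 2, 3]
Schedule:
  Job 1: M1 done at 1, M2 done at 3
  Job 2: M1 done at 2, M2 done at 12
  Job 3: M1 done at 10, M2 done at 18
Makespan = 18

18


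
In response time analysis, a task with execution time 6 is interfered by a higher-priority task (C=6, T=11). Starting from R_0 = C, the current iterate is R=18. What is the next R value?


R_next = C + ceil(R_prev / T_hp) * C_hp
ceil(18 / 11) = ceil(1.6364) = 2
Interference = 2 * 6 = 12
R_next = 6 + 12 = 18
R_next = R_prev, so the iteration has converged (response time = 18).

18


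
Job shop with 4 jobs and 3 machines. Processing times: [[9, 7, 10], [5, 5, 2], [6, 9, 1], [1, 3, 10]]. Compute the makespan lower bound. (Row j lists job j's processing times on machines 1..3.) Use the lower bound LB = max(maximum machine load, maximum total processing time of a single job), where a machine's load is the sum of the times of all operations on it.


Machine loads:
  Machine 1: 9 + 5 + 6 + 1 = 21
  Machine 2: 7 + 5 + 9 + 3 = 24
  Machine 3: 10 + 2 + 1 + 10 = 23
Max machine load = 24
Job totals:
  Job 1: 26
  Job 2: 12
  Job 3: 16
  Job 4: 14
Max job total = 26
Lower bound = max(24, 26) = 26

26


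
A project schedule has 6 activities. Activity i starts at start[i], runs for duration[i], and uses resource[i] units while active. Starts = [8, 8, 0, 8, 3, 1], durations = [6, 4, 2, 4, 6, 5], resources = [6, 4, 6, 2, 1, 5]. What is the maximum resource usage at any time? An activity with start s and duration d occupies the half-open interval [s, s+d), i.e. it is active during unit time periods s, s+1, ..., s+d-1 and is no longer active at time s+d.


Each activity i is active on [start_i, start_i + duration_i).
Compute total resource usage per time slot:
  t=0: active resources = [6], total = 6
  t=1: active resources = [6, 5], total = 11
  t=2: active resources = [5], total = 5
  t=3: active resources = [1, 5], total = 6
  t=4: active resources = [1, 5], total = 6
  t=5: active resources = [1, 5], total = 6
  t=6: active resources = [1], total = 1
  t=7: active resources = [1], total = 1
  t=8: active resources = [6, 4, 2, 1], total = 13
  t=9: active resources = [6, 4, 2], total = 12
  t=10: active resources = [6, 4, 2], total = 12
  t=11: active resources = [6, 4, 2], total = 12
  t=12: active resources = [6], total = 6
  t=13: active resources = [6], total = 6
Peak resource demand = 13

13


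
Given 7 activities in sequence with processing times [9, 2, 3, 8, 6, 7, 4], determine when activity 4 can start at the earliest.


Activity 4 starts after activities 1 through 3 complete.
Predecessor durations: [9, 2, 3]
ES = 9 + 2 + 3 = 14

14


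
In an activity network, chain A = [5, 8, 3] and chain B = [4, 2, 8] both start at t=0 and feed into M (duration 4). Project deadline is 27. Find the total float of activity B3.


Forward pass: ES(B3) = sum of predecessors on chain B = 6
EF = ES + duration = 6 + 8 = 14
Backward pass: LF(M) = deadline = 27; LS(M) = 27 - 4 = 23
LF(B3) = LS(M) - sum(successors on chain B) = 23 - 0 = 23
LS = LF - duration = 23 - 8 = 15
Total float = LS - ES = 15 - 6 = 9

9


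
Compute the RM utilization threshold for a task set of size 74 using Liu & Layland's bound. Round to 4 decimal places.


Compute 2^(1/74) = 1.0094108601
Subtract 1: 1.0094108601 - 1 = 0.0094108601
Multiply by n: 74 * 0.0094108601 = 0.6964036474
Round to 4 dp: 0.6964

0.6964


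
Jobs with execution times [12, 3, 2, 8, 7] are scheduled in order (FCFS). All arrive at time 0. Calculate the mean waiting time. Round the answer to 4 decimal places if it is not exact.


FCFS order (as given): [12, 3, 2, 8, 7]
Waiting times:
  Job 1: wait = 0
  Job 2: wait = 12
  Job 3: wait = 15
  Job 4: wait = 17
  Job 5: wait = 25
Sum of waiting times = 69
Average waiting time = 69/5 = 13.8

13.8


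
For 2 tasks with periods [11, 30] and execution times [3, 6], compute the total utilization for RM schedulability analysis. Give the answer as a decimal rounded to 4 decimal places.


Compute individual utilizations (exact fractions):
  Task 1: C/T = 3/11 (approx. 0.2727)
  Task 2: C/T = 6/30 = 1/5 (approx. 0.2)
Total utilization U = 3/11 + 1/5 = 26/55
Rounded to 4 decimal places: U = 0.4727
RM (Liu & Layland) bound for 2 tasks = 0.828427; compare with U = 26/55 (approx. 0.472727)
U <= bound, so schedulable by RM sufficient condition.

0.4727


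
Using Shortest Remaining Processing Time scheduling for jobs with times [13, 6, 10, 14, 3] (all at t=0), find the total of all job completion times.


Since all jobs arrive at t=0, SRPT equals SPT ordering.
SPT order: [3, 6, 10, 13, 14]
Completion times:
  Job 1: p=3, C=3
  Job 2: p=6, C=9
  Job 3: p=10, C=19
  Job 4: p=13, C=32
  Job 5: p=14, C=46
Total completion time = 3 + 9 + 19 + 32 + 46 = 109

109


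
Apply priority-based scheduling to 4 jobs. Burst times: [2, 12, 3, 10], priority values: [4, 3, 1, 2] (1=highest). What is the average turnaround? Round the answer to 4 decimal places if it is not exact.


Sort by priority (ascending = highest first):
Order: [(1, 3), (2, 10), (3, 12), (4, 2)]
Completion times:
  Priority 1, burst=3, C=3
  Priority 2, burst=10, C=13
  Priority 3, burst=12, C=25
  Priority 4, burst=2, C=27
Average turnaround = 68/4 = 17.0

17.0


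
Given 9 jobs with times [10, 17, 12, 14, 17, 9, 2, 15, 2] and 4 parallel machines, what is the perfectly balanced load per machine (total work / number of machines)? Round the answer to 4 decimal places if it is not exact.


Total processing time = 10 + 17 + 12 + 14 + 17 + 9 + 2 + 15 + 2 = 98
Number of machines = 4
Ideal balanced load = 98 / 4 = 24.5

24.5


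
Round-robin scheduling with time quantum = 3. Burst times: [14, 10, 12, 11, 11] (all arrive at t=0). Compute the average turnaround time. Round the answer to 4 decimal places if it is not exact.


Time quantum = 3
Execution trace:
  J1 runs 3 units, time = 3
  J2 runs 3 units, time = 6
  J3 runs 3 units, time = 9
  J4 runs 3 units, time = 12
  J5 runs 3 units, time = 15
  J1 runs 3 units, time = 18
  J2 runs 3 units, time = 21
  J3 runs 3 units, time = 24
  J4 runs 3 units, time = 27
  J5 runs 3 units, time = 30
  J1 runs 3 units, time = 33
  J2 runs 3 units, time = 36
  J3 runs 3 units, time = 39
  J4 runs 3 units, time = 42
  J5 runs 3 units, time = 45
  J1 runs 3 units, time = 48
  J2 runs 1 units, time = 49
  J3 runs 3 units, time = 52
  J4 runs 2 units, time = 54
  J5 runs 2 units, time = 56
  J1 runs 2 units, time = 58
Finish times: [58, 49, 52, 54, 56]
Average turnaround = 269/5 = 53.8

53.8


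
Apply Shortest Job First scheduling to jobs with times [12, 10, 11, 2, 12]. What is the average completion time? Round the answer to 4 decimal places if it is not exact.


SJF order (ascending): [2, 10, 11, 12, 12]
Completion times:
  Job 1: burst=2, C=2
  Job 2: burst=10, C=12
  Job 3: burst=11, C=23
  Job 4: burst=12, C=35
  Job 5: burst=12, C=47
Average completion = 119/5 = 23.8

23.8


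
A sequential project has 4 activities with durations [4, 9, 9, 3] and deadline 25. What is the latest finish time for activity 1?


LF(activity 1) = deadline - sum of successor durations
Successors: activities 2 through 4 with durations [9, 9, 3]
Sum of successor durations = 21
LF = 25 - 21 = 4

4


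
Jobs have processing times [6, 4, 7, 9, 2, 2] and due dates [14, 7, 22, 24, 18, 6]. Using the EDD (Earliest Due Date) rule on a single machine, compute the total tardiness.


Sort by due date (EDD order): [(2, 6), (4, 7), (6, 14), (2, 18), (7, 22), (9, 24)]
Compute completion times and tardiness:
  Job 1: p=2, d=6, C=2, tardiness=max(0,2-6)=0
  Job 2: p=4, d=7, C=6, tardiness=max(0,6-7)=0
  Job 3: p=6, d=14, C=12, tardiness=max(0,12-14)=0
  Job 4: p=2, d=18, C=14, tardiness=max(0,14-18)=0
  Job 5: p=7, d=22, C=21, tardiness=max(0,21-22)=0
  Job 6: p=9, d=24, C=30, tardiness=max(0,30-24)=6
Total tardiness = 6

6


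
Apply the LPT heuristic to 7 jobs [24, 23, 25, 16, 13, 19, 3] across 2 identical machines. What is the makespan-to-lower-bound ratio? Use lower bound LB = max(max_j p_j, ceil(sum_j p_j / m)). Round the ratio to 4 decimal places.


LPT order: [25, 24, 23, 19, 16, 13, 3]
Machine loads after assignment: [63, 60]
LPT makespan = 63
Lower bound = max(max_job, ceil(total/2)) = max(25, 62) = 62
Ratio = 63 / 62 = 1.0161

1.0161


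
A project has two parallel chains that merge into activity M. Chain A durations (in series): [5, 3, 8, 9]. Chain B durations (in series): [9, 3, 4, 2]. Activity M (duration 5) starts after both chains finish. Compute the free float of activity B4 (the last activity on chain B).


ES(B4) = sum of predecessors on chain B = 16
EF(B4) = ES + duration = 16 + 2 = 18
Successor of B4 is M. ES(M) = max(sum(A), sum(B)) = max(25, 18) = 25
Free float = ES(successor) - EF(current) = 25 - 18 = 7

7


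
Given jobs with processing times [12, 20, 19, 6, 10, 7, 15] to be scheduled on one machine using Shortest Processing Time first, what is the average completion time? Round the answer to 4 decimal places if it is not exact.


Sort jobs by processing time (SPT order): [6, 7, 10, 12, 15, 19, 20]
Compute completion times sequentially:
  Job 1: processing = 6, completes at 6
  Job 2: processing = 7, completes at 13
  Job 3: processing = 10, completes at 23
  Job 4: processing = 12, completes at 35
  Job 5: processing = 15, completes at 50
  Job 6: processing = 19, completes at 69
  Job 7: processing = 20, completes at 89
Sum of completion times = 285
Average completion time = 285/7 = 40.7143

40.7143


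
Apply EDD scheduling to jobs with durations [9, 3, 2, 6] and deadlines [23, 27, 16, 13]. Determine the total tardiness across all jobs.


Sort by due date (EDD order): [(6, 13), (2, 16), (9, 23), (3, 27)]
Compute completion times and tardiness:
  Job 1: p=6, d=13, C=6, tardiness=max(0,6-13)=0
  Job 2: p=2, d=16, C=8, tardiness=max(0,8-16)=0
  Job 3: p=9, d=23, C=17, tardiness=max(0,17-23)=0
  Job 4: p=3, d=27, C=20, tardiness=max(0,20-27)=0
Total tardiness = 0

0


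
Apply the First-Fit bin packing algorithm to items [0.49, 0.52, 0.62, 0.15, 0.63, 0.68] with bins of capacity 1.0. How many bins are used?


Place items sequentially using First-Fit:
  Item 0.49 -> new Bin 1
  Item 0.52 -> new Bin 2
  Item 0.62 -> new Bin 3
  Item 0.15 -> Bin 1 (now 0.64)
  Item 0.63 -> new Bin 4
  Item 0.68 -> new Bin 5
Total bins used = 5

5


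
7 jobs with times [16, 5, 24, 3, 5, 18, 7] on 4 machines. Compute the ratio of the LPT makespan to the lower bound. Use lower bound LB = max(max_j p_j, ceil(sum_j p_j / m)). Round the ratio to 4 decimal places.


LPT order: [24, 18, 16, 7, 5, 5, 3]
Machine loads after assignment: [24, 18, 19, 17]
LPT makespan = 24
Lower bound = max(max_job, ceil(total/4)) = max(24, 20) = 24
Ratio = 24 / 24 = 1.0

1.0


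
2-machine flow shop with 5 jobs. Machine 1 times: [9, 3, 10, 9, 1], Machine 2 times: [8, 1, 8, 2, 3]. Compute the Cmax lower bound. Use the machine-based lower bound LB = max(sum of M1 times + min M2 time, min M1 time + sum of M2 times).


LB1 = sum(M1 times) + min(M2 times) = 32 + 1 = 33
LB2 = min(M1 times) + sum(M2 times) = 1 + 22 = 23
Lower bound = max(LB1, LB2) = max(33, 23) = 33

33


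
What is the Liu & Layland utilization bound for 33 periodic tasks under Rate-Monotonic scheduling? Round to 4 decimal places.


Compute 2^(1/33) = 1.0212266063
Subtract 1: 1.0212266063 - 1 = 0.0212266063
Multiply by n: 33 * 0.0212266063 = 0.7004780079
Round to 4 dp: 0.7005

0.7005


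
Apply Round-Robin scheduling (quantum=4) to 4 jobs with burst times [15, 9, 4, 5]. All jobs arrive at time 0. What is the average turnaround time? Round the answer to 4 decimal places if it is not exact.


Time quantum = 4
Execution trace:
  J1 runs 4 units, time = 4
  J2 runs 4 units, time = 8
  J3 runs 4 units, time = 12
  J4 runs 4 units, time = 16
  J1 runs 4 units, time = 20
  J2 runs 4 units, time = 24
  J4 runs 1 units, time = 25
  J1 runs 4 units, time = 29
  J2 runs 1 units, time = 30
  J1 runs 3 units, time = 33
Finish times: [33, 30, 12, 25]
Average turnaround = 100/4 = 25.0

25.0


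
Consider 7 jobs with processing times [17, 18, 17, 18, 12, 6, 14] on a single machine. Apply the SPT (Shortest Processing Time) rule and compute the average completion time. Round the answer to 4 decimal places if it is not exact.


Sort jobs by processing time (SPT order): [6, 12, 14, 17, 17, 18, 18]
Compute completion times sequentially:
  Job 1: processing = 6, completes at 6
  Job 2: processing = 12, completes at 18
  Job 3: processing = 14, completes at 32
  Job 4: processing = 17, completes at 49
  Job 5: processing = 17, completes at 66
  Job 6: processing = 18, completes at 84
  Job 7: processing = 18, completes at 102
Sum of completion times = 357
Average completion time = 357/7 = 51.0

51.0


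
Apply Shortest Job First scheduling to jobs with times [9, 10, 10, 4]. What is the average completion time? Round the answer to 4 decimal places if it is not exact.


SJF order (ascending): [4, 9, 10, 10]
Completion times:
  Job 1: burst=4, C=4
  Job 2: burst=9, C=13
  Job 3: burst=10, C=23
  Job 4: burst=10, C=33
Average completion = 73/4 = 18.25

18.25


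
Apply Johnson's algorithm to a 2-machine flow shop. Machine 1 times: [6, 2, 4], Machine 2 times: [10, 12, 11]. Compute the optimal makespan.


Apply Johnson's rule:
  Group 1 (a <= b): [(2, 2, 12), (3, 4, 11), (1, 6, 10)]
  Group 2 (a > b): []
Optimal job order: [2, 3, 1]
Schedule:
  Job 2: M1 done at 2, M2 done at 14
  Job 3: M1 done at 6, M2 done at 25
  Job 1: M1 done at 12, M2 done at 35
Makespan = 35

35


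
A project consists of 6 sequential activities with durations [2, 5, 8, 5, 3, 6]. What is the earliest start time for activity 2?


Activity 2 starts after activities 1 through 1 complete.
Predecessor durations: [2]
ES = 2 = 2

2


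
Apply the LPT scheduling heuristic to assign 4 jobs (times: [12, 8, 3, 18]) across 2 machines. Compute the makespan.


Sort jobs in decreasing order (LPT): [18, 12, 8, 3]
Assign each job to the least loaded machine:
  Machine 1: jobs [18, 3], load = 21
  Machine 2: jobs [12, 8], load = 20
Makespan = max load = 21

21


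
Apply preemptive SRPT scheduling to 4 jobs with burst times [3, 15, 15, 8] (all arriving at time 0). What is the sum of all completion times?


Since all jobs arrive at t=0, SRPT equals SPT ordering.
SPT order: [3, 8, 15, 15]
Completion times:
  Job 1: p=3, C=3
  Job 2: p=8, C=11
  Job 3: p=15, C=26
  Job 4: p=15, C=41
Total completion time = 3 + 11 + 26 + 41 = 81

81


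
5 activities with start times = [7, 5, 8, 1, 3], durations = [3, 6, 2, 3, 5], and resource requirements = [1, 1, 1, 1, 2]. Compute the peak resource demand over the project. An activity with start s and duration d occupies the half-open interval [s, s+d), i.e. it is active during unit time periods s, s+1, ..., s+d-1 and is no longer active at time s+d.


Each activity i is active on [start_i, start_i + duration_i).
Compute total resource usage per time slot:
  t=0: active resources = [], total = 0
  t=1: active resources = [1], total = 1
  t=2: active resources = [1], total = 1
  t=3: active resources = [1, 2], total = 3
  t=4: active resources = [2], total = 2
  t=5: active resources = [1, 2], total = 3
  t=6: active resources = [1, 2], total = 3
  t=7: active resources = [1, 1, 2], total = 4
  t=8: active resources = [1, 1, 1], total = 3
  t=9: active resources = [1, 1, 1], total = 3
  t=10: active resources = [1], total = 1
Peak resource demand = 4

4


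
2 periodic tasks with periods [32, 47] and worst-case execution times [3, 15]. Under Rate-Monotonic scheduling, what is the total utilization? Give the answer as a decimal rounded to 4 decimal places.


Compute individual utilizations (exact fractions):
  Task 1: C/T = 3/32 (approx. 0.0938)
  Task 2: C/T = 15/47 (approx. 0.3191)
Total utilization U = 3/32 + 15/47 = 621/1504
Rounded to 4 decimal places: U = 0.4129
RM (Liu & Layland) bound for 2 tasks = 0.828427; compare with U = 621/1504 (approx. 0.412899)
U <= bound, so schedulable by RM sufficient condition.

0.4129


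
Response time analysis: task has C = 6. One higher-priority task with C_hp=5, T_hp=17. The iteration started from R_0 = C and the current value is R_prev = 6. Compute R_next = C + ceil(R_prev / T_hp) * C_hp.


R_next = C + ceil(R_prev / T_hp) * C_hp
ceil(6 / 17) = ceil(0.3529) = 1
Interference = 1 * 5 = 5
R_next = 6 + 5 = 11

11


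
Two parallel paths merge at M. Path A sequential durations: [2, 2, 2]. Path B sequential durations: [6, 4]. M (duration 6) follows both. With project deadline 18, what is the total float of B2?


Forward pass: ES(B2) = sum of predecessors on chain B = 6
EF = ES + duration = 6 + 4 = 10
Backward pass: LF(M) = deadline = 18; LS(M) = 18 - 6 = 12
LF(B2) = LS(M) - sum(successors on chain B) = 12 - 0 = 12
LS = LF - duration = 12 - 4 = 8
Total float = LS - ES = 8 - 6 = 2

2


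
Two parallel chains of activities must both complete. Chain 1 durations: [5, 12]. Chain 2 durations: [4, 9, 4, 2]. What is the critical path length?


Path A total = 5 + 12 = 17
Path B total = 4 + 9 + 4 + 2 = 19
Critical path = longest path = max(17, 19) = 19

19


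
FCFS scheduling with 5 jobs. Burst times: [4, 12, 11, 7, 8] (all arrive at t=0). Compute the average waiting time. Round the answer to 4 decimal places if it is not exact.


FCFS order (as given): [4, 12, 11, 7, 8]
Waiting times:
  Job 1: wait = 0
  Job 2: wait = 4
  Job 3: wait = 16
  Job 4: wait = 27
  Job 5: wait = 34
Sum of waiting times = 81
Average waiting time = 81/5 = 16.2

16.2


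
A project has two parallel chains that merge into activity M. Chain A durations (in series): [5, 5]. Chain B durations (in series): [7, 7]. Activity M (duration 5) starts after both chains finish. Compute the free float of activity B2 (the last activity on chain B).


ES(B2) = sum of predecessors on chain B = 7
EF(B2) = ES + duration = 7 + 7 = 14
Successor of B2 is M. ES(M) = max(sum(A), sum(B)) = max(10, 14) = 14
Free float = ES(successor) - EF(current) = 14 - 14 = 0

0


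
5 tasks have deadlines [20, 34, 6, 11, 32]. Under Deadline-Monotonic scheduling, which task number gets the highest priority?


Sort tasks by relative deadline (ascending):
  Task 3: deadline = 6
  Task 4: deadline = 11
  Task 1: deadline = 20
  Task 5: deadline = 32
  Task 2: deadline = 34
Priority order (highest first): [3, 4, 1, 5, 2]
Highest priority task = 3

3


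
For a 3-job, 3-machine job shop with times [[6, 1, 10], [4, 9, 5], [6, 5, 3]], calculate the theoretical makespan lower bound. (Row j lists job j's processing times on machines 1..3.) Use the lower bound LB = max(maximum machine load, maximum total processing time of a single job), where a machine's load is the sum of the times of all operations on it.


Machine loads:
  Machine 1: 6 + 4 + 6 = 16
  Machine 2: 1 + 9 + 5 = 15
  Machine 3: 10 + 5 + 3 = 18
Max machine load = 18
Job totals:
  Job 1: 17
  Job 2: 18
  Job 3: 14
Max job total = 18
Lower bound = max(18, 18) = 18

18


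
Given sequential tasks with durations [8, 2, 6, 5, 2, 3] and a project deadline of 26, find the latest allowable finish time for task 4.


LF(activity 4) = deadline - sum of successor durations
Successors: activities 5 through 6 with durations [2, 3]
Sum of successor durations = 5
LF = 26 - 5 = 21

21


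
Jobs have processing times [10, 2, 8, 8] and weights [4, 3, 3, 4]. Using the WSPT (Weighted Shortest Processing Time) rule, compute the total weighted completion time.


Compute p/w ratios and sort ascending (WSPT): [(2, 3), (8, 4), (10, 4), (8, 3)]
Compute weighted completion times:
  Job (p=2,w=3): C=2, w*C=3*2=6
  Job (p=8,w=4): C=10, w*C=4*10=40
  Job (p=10,w=4): C=20, w*C=4*20=80
  Job (p=8,w=3): C=28, w*C=3*28=84
Total weighted completion time = 210

210


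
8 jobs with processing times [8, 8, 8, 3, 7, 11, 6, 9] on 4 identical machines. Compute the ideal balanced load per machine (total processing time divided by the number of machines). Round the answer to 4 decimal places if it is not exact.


Total processing time = 8 + 8 + 8 + 3 + 7 + 11 + 6 + 9 = 60
Number of machines = 4
Ideal balanced load = 60 / 4 = 15.0

15.0


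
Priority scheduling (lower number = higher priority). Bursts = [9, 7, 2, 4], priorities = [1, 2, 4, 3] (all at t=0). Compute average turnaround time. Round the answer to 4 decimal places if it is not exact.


Sort by priority (ascending = highest first):
Order: [(1, 9), (2, 7), (3, 4), (4, 2)]
Completion times:
  Priority 1, burst=9, C=9
  Priority 2, burst=7, C=16
  Priority 3, burst=4, C=20
  Priority 4, burst=2, C=22
Average turnaround = 67/4 = 16.75

16.75


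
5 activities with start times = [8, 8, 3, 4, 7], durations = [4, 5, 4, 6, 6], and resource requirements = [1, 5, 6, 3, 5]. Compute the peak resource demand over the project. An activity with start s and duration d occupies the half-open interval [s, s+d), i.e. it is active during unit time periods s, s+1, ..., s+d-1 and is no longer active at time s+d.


Each activity i is active on [start_i, start_i + duration_i).
Compute total resource usage per time slot:
  t=0: active resources = [], total = 0
  t=1: active resources = [], total = 0
  t=2: active resources = [], total = 0
  t=3: active resources = [6], total = 6
  t=4: active resources = [6, 3], total = 9
  t=5: active resources = [6, 3], total = 9
  t=6: active resources = [6, 3], total = 9
  t=7: active resources = [3, 5], total = 8
  t=8: active resources = [1, 5, 3, 5], total = 14
  t=9: active resources = [1, 5, 3, 5], total = 14
  t=10: active resources = [1, 5, 5], total = 11
  t=11: active resources = [1, 5, 5], total = 11
  t=12: active resources = [5, 5], total = 10
Peak resource demand = 14

14


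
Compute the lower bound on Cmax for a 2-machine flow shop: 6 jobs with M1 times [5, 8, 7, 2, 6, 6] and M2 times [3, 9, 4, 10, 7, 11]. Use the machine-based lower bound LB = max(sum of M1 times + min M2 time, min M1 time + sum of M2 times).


LB1 = sum(M1 times) + min(M2 times) = 34 + 3 = 37
LB2 = min(M1 times) + sum(M2 times) = 2 + 44 = 46
Lower bound = max(LB1, LB2) = max(37, 46) = 46

46


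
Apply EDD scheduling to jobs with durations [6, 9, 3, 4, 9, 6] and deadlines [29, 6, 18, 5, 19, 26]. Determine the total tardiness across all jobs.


Sort by due date (EDD order): [(4, 5), (9, 6), (3, 18), (9, 19), (6, 26), (6, 29)]
Compute completion times and tardiness:
  Job 1: p=4, d=5, C=4, tardiness=max(0,4-5)=0
  Job 2: p=9, d=6, C=13, tardiness=max(0,13-6)=7
  Job 3: p=3, d=18, C=16, tardiness=max(0,16-18)=0
  Job 4: p=9, d=19, C=25, tardiness=max(0,25-19)=6
  Job 5: p=6, d=26, C=31, tardiness=max(0,31-26)=5
  Job 6: p=6, d=29, C=37, tardiness=max(0,37-29)=8
Total tardiness = 26

26


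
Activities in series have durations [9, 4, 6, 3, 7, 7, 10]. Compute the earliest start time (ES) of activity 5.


Activity 5 starts after activities 1 through 4 complete.
Predecessor durations: [9, 4, 6, 3]
ES = 9 + 4 + 6 + 3 = 22

22


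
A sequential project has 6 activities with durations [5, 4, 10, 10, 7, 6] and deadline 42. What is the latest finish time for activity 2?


LF(activity 2) = deadline - sum of successor durations
Successors: activities 3 through 6 with durations [10, 10, 7, 6]
Sum of successor durations = 33
LF = 42 - 33 = 9

9


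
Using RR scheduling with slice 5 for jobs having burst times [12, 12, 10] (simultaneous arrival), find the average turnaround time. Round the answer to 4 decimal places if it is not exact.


Time quantum = 5
Execution trace:
  J1 runs 5 units, time = 5
  J2 runs 5 units, time = 10
  J3 runs 5 units, time = 15
  J1 runs 5 units, time = 20
  J2 runs 5 units, time = 25
  J3 runs 5 units, time = 30
  J1 runs 2 units, time = 32
  J2 runs 2 units, time = 34
Finish times: [32, 34, 30]
Average turnaround = 96/3 = 32.0

32.0


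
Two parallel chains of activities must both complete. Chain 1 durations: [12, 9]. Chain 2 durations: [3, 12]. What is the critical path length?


Path A total = 12 + 9 = 21
Path B total = 3 + 12 = 15
Critical path = longest path = max(21, 15) = 21

21


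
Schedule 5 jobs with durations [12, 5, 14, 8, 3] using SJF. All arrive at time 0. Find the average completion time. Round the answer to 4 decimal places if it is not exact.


SJF order (ascending): [3, 5, 8, 12, 14]
Completion times:
  Job 1: burst=3, C=3
  Job 2: burst=5, C=8
  Job 3: burst=8, C=16
  Job 4: burst=12, C=28
  Job 5: burst=14, C=42
Average completion = 97/5 = 19.4

19.4


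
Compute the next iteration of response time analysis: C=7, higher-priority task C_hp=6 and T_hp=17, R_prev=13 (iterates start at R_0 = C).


R_next = C + ceil(R_prev / T_hp) * C_hp
ceil(13 / 17) = ceil(0.7647) = 1
Interference = 1 * 6 = 6
R_next = 7 + 6 = 13
R_next = R_prev, so the iteration has converged (response time = 13).

13


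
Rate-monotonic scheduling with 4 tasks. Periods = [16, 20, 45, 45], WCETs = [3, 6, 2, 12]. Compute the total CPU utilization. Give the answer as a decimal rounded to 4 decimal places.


Compute individual utilizations (exact fractions):
  Task 1: C/T = 3/16 (approx. 0.1875)
  Task 2: C/T = 6/20 = 3/10 (approx. 0.3)
  Task 3: C/T = 2/45 (approx. 0.0444)
  Task 4: C/T = 12/45 = 4/15 (approx. 0.2667)
Total utilization U = 3/16 + 3/10 + 2/45 + 4/15 = 115/144
Rounded to 4 decimal places: U = 0.7986
RM (Liu & Layland) bound for 4 tasks = 0.756828; compare with U = 115/144 (approx. 0.798611)
bound < U <= 1, so the RM sufficient condition is not met (inconclusive; an exact test such as response-time analysis is needed).

0.7986


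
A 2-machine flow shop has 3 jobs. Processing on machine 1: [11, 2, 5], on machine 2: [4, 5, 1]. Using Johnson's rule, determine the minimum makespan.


Apply Johnson's rule:
  Group 1 (a <= b): [(2, 2, 5)]
  Group 2 (a > b): [(1, 11, 4), (3, 5, 1)]
Optimal job order: [2, 1, 3]
Schedule:
  Job 2: M1 done at 2, M2 done at 7
  Job 1: M1 done at 13, M2 done at 17
  Job 3: M1 done at 18, M2 done at 19
Makespan = 19

19


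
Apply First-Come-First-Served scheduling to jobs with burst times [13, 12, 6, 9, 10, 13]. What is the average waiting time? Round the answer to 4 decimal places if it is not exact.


FCFS order (as given): [13, 12, 6, 9, 10, 13]
Waiting times:
  Job 1: wait = 0
  Job 2: wait = 13
  Job 3: wait = 25
  Job 4: wait = 31
  Job 5: wait = 40
  Job 6: wait = 50
Sum of waiting times = 159
Average waiting time = 159/6 = 26.5

26.5


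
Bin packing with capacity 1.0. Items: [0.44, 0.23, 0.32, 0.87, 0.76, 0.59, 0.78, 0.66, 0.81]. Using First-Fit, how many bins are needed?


Place items sequentially using First-Fit:
  Item 0.44 -> new Bin 1
  Item 0.23 -> Bin 1 (now 0.67)
  Item 0.32 -> Bin 1 (now 0.99)
  Item 0.87 -> new Bin 2
  Item 0.76 -> new Bin 3
  Item 0.59 -> new Bin 4
  Item 0.78 -> new Bin 5
  Item 0.66 -> new Bin 6
  Item 0.81 -> new Bin 7
Total bins used = 7

7


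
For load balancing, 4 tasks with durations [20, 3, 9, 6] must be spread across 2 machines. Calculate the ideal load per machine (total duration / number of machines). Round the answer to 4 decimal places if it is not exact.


Total processing time = 20 + 3 + 9 + 6 = 38
Number of machines = 2
Ideal balanced load = 38 / 2 = 19.0

19.0


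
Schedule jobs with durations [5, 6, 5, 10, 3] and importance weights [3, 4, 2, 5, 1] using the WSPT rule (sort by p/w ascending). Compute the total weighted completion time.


Compute p/w ratios and sort ascending (WSPT): [(6, 4), (5, 3), (10, 5), (5, 2), (3, 1)]
Compute weighted completion times:
  Job (p=6,w=4): C=6, w*C=4*6=24
  Job (p=5,w=3): C=11, w*C=3*11=33
  Job (p=10,w=5): C=21, w*C=5*21=105
  Job (p=5,w=2): C=26, w*C=2*26=52
  Job (p=3,w=1): C=29, w*C=1*29=29
Total weighted completion time = 243

243


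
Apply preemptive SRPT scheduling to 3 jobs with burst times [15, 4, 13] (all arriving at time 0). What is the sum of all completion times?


Since all jobs arrive at t=0, SRPT equals SPT ordering.
SPT order: [4, 13, 15]
Completion times:
  Job 1: p=4, C=4
  Job 2: p=13, C=17
  Job 3: p=15, C=32
Total completion time = 4 + 17 + 32 = 53

53


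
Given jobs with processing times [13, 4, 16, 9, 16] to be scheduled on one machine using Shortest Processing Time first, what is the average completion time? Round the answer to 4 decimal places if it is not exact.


Sort jobs by processing time (SPT order): [4, 9, 13, 16, 16]
Compute completion times sequentially:
  Job 1: processing = 4, completes at 4
  Job 2: processing = 9, completes at 13
  Job 3: processing = 13, completes at 26
  Job 4: processing = 16, completes at 42
  Job 5: processing = 16, completes at 58
Sum of completion times = 143
Average completion time = 143/5 = 28.6

28.6


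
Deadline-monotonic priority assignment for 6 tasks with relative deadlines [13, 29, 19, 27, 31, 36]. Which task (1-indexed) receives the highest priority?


Sort tasks by relative deadline (ascending):
  Task 1: deadline = 13
  Task 3: deadline = 19
  Task 4: deadline = 27
  Task 2: deadline = 29
  Task 5: deadline = 31
  Task 6: deadline = 36
Priority order (highest first): [1, 3, 4, 2, 5, 6]
Highest priority task = 1

1
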